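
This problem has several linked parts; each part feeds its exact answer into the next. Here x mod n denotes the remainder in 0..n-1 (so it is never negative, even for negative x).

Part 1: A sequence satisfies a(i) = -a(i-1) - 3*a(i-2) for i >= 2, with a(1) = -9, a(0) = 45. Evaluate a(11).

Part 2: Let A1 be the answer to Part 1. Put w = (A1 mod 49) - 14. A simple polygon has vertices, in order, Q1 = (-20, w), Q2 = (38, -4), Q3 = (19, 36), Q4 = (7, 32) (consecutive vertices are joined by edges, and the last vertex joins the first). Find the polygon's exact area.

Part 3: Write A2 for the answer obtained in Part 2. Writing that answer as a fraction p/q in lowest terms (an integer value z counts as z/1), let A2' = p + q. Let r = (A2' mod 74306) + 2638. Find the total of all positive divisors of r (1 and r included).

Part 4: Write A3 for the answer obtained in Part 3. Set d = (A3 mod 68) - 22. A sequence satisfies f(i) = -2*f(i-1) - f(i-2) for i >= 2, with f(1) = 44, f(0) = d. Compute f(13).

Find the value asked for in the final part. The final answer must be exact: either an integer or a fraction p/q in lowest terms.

1028

Part 1: a(2) = -1*(-9) - 3*(45) = -126; iterating: a(2)=-126, a(3)=153, a(4)=225, a(5)=-684, a(6)=9, a(7)=2043, a(8)=-2070, a(9)=-4059, a(10)=10269, a(11)=1908; answer 1908
Part 2: A1 = 1908; w = 32; cross terms: (-20*-4 - 38*32)=-1136, (38*36 - 19*-4)=1444, (19*32 - 7*36)=356, (7*32 - -20*32)=864; twice the area = |1528| = 1528; area = 764; answer 764
Part 3: A2 = 764; threaded value p + q = 765; r = 3403; 3403 = 41 * 83; sigma = (1 + 41) * (1 + 83) = 42 * 84 = 3528; answer 3528
Part 4: A3 = 3528; d = 38; f(2) = -2*(44) - 1*(38) = -126; iterating: f(2)=-126, f(3)=208, f(4)=-290, f(5)=372, f(6)=-454, f(7)=536, f(8)=-618, f(9)=700, f(10)=-782, f(11)=864, f(12)=-946, f(13)=1028; answer 1028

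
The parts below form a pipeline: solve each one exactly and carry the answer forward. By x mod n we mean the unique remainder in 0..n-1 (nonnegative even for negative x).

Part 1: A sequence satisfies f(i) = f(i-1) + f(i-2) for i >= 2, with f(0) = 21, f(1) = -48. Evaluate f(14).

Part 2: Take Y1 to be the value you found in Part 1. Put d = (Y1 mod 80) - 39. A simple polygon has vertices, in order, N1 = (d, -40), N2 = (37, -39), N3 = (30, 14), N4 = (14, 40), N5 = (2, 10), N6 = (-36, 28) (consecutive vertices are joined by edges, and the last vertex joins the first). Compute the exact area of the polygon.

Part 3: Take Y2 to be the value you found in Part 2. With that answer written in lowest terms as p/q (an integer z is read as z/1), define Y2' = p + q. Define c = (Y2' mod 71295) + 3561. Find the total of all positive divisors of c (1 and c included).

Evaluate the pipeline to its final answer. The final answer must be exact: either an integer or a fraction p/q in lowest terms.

5334

Part 1: f(2) = 1*(-48) + 1*(21) = -27; iterating: f(2)=-27, f(3)=-75, f(4)=-102, f(5)=-177, f(6)=-279, f(7)=-456, f(8)=-735, f(9)=-1191, f(10)=-1926, f(11)=-3117, f(12)=-5043, f(13)=-8160, f(14)=-13203; answer -13203
Part 2: Y1 = -13203; d = 38; cross terms: (38*-39 - 37*-40)=-2, (37*14 - 30*-39)=1688, (30*40 - 14*14)=1004, (14*10 - 2*40)=60, (2*28 - -36*10)=416, (-36*-40 - 38*28)=376; twice the area = |3542| = 3542; area = 1771; answer 1771
Part 3: Y2 = 1771; threaded value p + q = 1772; c = 5333; 5333 is prime, so its only divisors are 1 and 5333; sigma = 1 + 5333 = 5334; answer 5334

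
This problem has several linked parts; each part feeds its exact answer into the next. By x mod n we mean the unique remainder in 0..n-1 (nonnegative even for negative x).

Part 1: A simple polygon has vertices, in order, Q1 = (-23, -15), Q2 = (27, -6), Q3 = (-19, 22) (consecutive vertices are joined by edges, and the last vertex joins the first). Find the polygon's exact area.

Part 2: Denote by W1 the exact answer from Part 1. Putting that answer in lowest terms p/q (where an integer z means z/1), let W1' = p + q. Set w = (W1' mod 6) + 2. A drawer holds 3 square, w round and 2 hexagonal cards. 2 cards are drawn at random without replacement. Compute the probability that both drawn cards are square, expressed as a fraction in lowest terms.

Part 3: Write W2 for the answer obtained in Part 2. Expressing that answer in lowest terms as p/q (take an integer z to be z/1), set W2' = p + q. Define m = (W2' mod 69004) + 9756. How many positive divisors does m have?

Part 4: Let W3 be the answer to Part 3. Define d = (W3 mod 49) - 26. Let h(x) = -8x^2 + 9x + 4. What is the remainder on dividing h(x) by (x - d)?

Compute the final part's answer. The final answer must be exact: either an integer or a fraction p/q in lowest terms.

-4820

Part 1: cross terms: (-23*-6 - 27*-15)=543, (27*22 - -19*-6)=480, (-19*-15 - -23*22)=791; twice the area = |1814| = 1814; area = 907; answer 907
Part 2: W1 = 907; threaded value p + q = 908; w = 4; total draws C(9,2) = 36; favorable C(3,2) = 3; P = 1/12; answer 1/12
Part 3: W2 = 1/12; threaded value p + q = 13; m = 9769; 9769 is prime, so its only divisors are 1 and 9769; count = 2; answer 2
Part 4: W3 = 2; d = -24; remainder = value at the root: -8*(-24)^2 + 9*(-24)^1 + 4 = (-4608) + (-216) + (4) = -4820; answer -4820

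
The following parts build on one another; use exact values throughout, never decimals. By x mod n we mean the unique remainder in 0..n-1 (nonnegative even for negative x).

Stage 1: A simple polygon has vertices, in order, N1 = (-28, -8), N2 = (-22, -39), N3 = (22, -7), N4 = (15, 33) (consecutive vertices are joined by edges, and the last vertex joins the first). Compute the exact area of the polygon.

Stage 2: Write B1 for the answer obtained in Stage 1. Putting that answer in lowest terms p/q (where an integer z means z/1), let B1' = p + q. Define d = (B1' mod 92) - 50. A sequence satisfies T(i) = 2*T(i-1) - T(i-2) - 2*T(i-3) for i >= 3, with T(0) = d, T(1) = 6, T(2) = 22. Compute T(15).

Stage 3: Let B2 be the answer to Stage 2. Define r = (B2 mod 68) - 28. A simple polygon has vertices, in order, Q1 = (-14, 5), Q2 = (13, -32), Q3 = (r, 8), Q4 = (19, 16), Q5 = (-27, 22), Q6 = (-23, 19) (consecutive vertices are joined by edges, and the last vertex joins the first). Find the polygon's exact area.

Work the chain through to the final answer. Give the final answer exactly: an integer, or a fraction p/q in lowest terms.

Stage 1: cross terms: (-28*-39 - -22*-8)=916, (-22*-7 - 22*-39)=1012, (22*33 - 15*-7)=831, (15*-8 - -28*33)=804; twice the area = |3563| = 3563; area = 3563/2; answer 3563/2
Stage 2: B1 = 3563/2; threaded value p + q = 3565; d = 19; T(3) = 2*(22) - 1*(6) - 2*(19) = 0; iterating: T(3)=0, T(4)=-34, T(5)=-112, T(6)=-190, T(7)=-200, T(8)=14, T(9)=608, T(10)=1602, T(11)=2568, T(12)=2318, T(13)=-1136, T(14)=-9726, T(15)=-22952; answer -22952
Stage 3: B2 = -22952; r = 4; cross terms: (-14*-32 - 13*5)=383, (13*8 - 4*-32)=232, (4*16 - 19*8)=-88, (19*22 - -27*16)=850, (-27*19 - -23*22)=-7, (-23*5 - -14*19)=151; twice the area = |1521| = 1521; area = 1521/2; answer 1521/2

1521/2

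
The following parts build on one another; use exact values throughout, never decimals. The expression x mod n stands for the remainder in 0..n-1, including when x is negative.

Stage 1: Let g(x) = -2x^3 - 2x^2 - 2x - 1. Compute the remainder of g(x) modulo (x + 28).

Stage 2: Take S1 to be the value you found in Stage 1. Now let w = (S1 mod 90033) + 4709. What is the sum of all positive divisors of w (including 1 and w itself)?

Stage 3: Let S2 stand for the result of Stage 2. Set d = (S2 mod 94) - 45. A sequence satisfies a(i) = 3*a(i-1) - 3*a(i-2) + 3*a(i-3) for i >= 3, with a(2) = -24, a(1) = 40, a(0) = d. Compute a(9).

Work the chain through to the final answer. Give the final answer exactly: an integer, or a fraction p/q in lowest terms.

2808

Stage 1: remainder = value at the root: -2*(-28)^3 - 2*(-28)^2 - 2*(-28)^1 - 1 = (43904) + (-1568) + (56) + (-1) = 42391; answer 42391
Stage 2: S1 = 42391; w = 47100; 47100 = 2^2 * 3 * 5^2 * 157; sigma = (1 + 2 + 4) * (1 + 3) * (1 + 5 + 25) * (1 + 157) = 7 * 4 * 31 * 158 = 137144; answer 137144
Stage 3: S2 = 137144; d = 47; a(3) = 3*(-24) - 3*(40) + 3*(47) = -51; iterating: a(3)=-51, a(4)=39, a(5)=198, a(6)=324, a(7)=495, a(8)=1107, a(9)=2808; answer 2808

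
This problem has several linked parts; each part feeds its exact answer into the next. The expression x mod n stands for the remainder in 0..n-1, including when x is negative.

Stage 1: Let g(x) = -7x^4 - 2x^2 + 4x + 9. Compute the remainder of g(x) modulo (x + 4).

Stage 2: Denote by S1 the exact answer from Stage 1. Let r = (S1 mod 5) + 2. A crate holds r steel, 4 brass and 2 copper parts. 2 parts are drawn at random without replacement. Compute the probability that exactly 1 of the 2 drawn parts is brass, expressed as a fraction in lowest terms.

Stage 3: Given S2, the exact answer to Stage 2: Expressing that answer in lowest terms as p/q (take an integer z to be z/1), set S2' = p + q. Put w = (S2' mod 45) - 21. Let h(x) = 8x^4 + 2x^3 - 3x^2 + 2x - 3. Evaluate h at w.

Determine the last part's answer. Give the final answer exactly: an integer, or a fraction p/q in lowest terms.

657438

Stage 1: remainder = value at the root: -7*(-4)^4 - 2*(-4)^2 + 4*(-4)^1 + 9 = (-1792) + (-32) + (-16) + (9) = -1831; answer -1831
Stage 2: S1 = -1831; r = 6; total draws C(12,2) = 66; favorable C(4,1)*C(8,1) = 32; P = 16/33; answer 16/33
Stage 3: S2 = 16/33; threaded value p + q = 49; w = -17; 8*(-17)^4 + 2*(-17)^3 - 3*(-17)^2 + 2*(-17)^1 - 3 = (668168) + (-9826) + (-867) + (-34) + (-3) = 657438; answer 657438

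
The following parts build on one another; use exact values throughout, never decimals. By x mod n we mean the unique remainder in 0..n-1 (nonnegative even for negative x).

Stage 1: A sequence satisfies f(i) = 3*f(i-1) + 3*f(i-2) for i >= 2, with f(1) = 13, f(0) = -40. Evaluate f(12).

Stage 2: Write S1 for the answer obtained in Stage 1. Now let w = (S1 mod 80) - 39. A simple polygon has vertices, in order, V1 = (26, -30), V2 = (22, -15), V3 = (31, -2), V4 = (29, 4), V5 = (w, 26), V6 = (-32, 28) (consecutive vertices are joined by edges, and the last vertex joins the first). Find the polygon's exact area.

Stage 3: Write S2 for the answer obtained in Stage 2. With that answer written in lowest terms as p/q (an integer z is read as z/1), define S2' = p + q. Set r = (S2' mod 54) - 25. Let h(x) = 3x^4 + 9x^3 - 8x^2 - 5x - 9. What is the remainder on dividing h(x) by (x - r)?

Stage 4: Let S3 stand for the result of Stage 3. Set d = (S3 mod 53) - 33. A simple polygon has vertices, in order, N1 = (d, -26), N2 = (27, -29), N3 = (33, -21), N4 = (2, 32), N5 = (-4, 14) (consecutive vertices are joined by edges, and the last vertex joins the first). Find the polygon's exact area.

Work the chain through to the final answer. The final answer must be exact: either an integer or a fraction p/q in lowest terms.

Stage 1: f(2) = 3*(13) + 3*(-40) = -81; iterating: f(2)=-81, f(3)=-204, f(4)=-855, f(5)=-3177, f(6)=-12096, f(7)=-45819, f(8)=-173745, f(9)=-658692, f(10)=-2497311, f(11)=-9468009, f(12)=-35895960; answer -35895960
Stage 2: S1 = -35895960; w = 1; cross terms: (26*-15 - 22*-30)=270, (22*-2 - 31*-15)=421, (31*4 - 29*-2)=182, (29*26 - 1*4)=750, (1*28 - -32*26)=860, (-32*-30 - 26*28)=232; twice the area = |2715| = 2715; area = 2715/2; answer 2715/2
Stage 3: S2 = 2715/2; threaded value p + q = 2717; r = -8; remainder = value at the root: 3*(-8)^4 + 9*(-8)^3 - 8*(-8)^2 - 5*(-8)^1 - 9 = (12288) + (-4608) + (-512) + (40) + (-9) = 7199; answer 7199
Stage 4: S3 = 7199; d = 11; cross terms: (11*-29 - 27*-26)=383, (27*-21 - 33*-29)=390, (33*32 - 2*-21)=1098, (2*14 - -4*32)=156, (-4*-26 - 11*14)=-50; twice the area = |1977| = 1977; area = 1977/2; answer 1977/2

1977/2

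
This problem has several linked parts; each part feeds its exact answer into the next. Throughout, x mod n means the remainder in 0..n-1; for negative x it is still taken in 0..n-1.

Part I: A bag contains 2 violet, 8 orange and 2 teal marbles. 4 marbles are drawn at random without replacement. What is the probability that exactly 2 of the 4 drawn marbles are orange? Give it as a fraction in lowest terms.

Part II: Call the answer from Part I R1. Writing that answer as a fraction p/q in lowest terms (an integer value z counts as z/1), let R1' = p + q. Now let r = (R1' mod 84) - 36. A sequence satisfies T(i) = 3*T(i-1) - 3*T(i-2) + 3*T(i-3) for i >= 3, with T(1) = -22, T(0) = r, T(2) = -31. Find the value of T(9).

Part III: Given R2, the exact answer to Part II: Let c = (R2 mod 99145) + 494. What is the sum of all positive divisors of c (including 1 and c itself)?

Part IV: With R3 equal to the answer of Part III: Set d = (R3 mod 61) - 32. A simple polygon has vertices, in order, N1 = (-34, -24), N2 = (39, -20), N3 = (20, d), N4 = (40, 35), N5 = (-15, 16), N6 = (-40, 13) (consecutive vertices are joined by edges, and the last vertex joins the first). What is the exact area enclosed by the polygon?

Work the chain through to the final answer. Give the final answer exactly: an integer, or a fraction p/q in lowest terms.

Part I: total draws C(12,4) = 495; favorable C(8,2)*C(4,2) = 168; P = 56/165; answer 56/165
Part II: R1 = 56/165; threaded value p + q = 221; r = 17; T(3) = 3*(-31) - 3*(-22) + 3*(17) = 24; iterating: T(3)=24, T(4)=99, T(5)=132, T(6)=171, T(7)=414, T(8)=1125, T(9)=2646; answer 2646
Part III: R2 = 2646; c = 3140; 3140 = 2^2 * 5 * 157; sigma = (1 + 2 + 4) * (1 + 5) * (1 + 157) = 7 * 6 * 158 = 6636; answer 6636
Part IV: R3 = 6636; d = 16; cross terms: (-34*-20 - 39*-24)=1616, (39*16 - 20*-20)=1024, (20*35 - 40*16)=60, (40*16 - -15*35)=1165, (-15*13 - -40*16)=445, (-40*-24 - -34*13)=1402; twice the area = |5712| = 5712; area = 2856; answer 2856

2856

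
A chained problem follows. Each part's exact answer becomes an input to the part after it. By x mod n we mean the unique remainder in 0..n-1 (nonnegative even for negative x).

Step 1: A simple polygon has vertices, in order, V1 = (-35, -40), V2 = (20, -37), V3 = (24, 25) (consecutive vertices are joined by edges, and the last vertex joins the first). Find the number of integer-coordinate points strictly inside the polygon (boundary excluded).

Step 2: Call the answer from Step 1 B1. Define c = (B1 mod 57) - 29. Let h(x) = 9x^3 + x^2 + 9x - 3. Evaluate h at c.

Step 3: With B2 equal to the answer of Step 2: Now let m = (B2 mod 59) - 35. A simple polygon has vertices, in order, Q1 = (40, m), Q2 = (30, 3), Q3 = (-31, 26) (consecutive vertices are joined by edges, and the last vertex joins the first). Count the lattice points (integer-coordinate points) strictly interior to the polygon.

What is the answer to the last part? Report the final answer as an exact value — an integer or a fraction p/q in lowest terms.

Step 1: cross terms: (-35*-37 - 20*-40)=2095, (20*25 - 24*-37)=1388, (24*-40 - -35*25)=-85; twice the area = |3398| = 3398; area = 1699; boundary points = 1 + 2 + 1 = 4; strictly interior points = area - boundary/2 + 1 = 1698; answer 1698
Step 2: B1 = 1698; c = 16; 9*(16)^3 + 1*(16)^2 + 9*(16)^1 - 3 = (36864) + (256) + (144) + (-3) = 37261; answer 37261
Step 3: B2 = 37261; m = -3; cross terms: (40*3 - 30*-3)=210, (30*26 - -31*3)=873, (-31*-3 - 40*26)=-947; twice the area = |136| = 136; area = 68; boundary points = 2 + 1 + 1 = 4; strictly interior points = area - boundary/2 + 1 = 67; answer 67

67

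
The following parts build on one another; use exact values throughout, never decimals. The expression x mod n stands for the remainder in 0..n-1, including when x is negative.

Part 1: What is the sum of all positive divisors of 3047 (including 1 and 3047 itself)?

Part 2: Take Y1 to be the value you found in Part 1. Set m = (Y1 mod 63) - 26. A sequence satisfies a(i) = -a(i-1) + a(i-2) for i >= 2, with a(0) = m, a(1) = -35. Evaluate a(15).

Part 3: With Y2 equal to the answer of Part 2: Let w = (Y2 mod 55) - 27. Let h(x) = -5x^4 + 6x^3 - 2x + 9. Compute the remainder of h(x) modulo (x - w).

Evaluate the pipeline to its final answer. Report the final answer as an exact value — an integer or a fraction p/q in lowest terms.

Part 1: 3047 = 11 * 277; sigma = (1 + 11) * (1 + 277) = 12 * 278 = 3336; answer 3336
Part 2: Y1 = 3336; m = 34; a(2) = -1*(-35) + 1*(34) = 69; iterating: a(2)=69, a(3)=-104, a(4)=173, a(5)=-277, a(6)=450, a(7)=-727, a(8)=1177, a(9)=-1904, a(10)=3081, a(11)=-4985, a(12)=8066, a(13)=-13051, a(14)=21117, a(15)=-34168; answer -34168
Part 3: Y2 = -34168; w = 15; remainder = value at the root: -5*(15)^4 + 6*(15)^3 - 2*(15)^1 + 9 = (-253125) + (20250) + (-30) + (9) = -232896; answer -232896

-232896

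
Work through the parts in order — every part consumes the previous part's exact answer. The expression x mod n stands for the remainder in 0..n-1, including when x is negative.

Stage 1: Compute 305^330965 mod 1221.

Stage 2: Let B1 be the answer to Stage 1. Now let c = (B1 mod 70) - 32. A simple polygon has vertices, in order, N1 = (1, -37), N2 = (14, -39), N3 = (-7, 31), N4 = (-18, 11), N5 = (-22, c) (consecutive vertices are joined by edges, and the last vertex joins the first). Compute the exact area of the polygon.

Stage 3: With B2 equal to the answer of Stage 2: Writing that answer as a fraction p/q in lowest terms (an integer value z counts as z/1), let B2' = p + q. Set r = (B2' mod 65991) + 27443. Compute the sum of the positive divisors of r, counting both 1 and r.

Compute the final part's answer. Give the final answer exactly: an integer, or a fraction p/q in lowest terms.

44232

Stage 1: squarings mod 1221: 305^1=305, 305^2=229, 305^4=1159, 305^8=181, 305^16=1015, 305^32=922, 305^64=268, 305^128=1006, 305^256=1048, 305^512=625, 305^1024=1126, 305^2048=478, 305^4096=157, 305^8192=229, 305^16384=1159, 305^32768=181, 305^65536=1015, 305^131072=922, 305^262144=268; 305^330965 = 305^1 * 305^4 * 305^16 * 305^64 * 305^128 * 305^1024 * 305^2048 * 305^65536 * 305^262144 = 329 (mod 1221); answer 329
Stage 2: B1 = 329; c = 17; cross terms: (1*-39 - 14*-37)=479, (14*31 - -7*-39)=161, (-7*11 - -18*31)=481, (-18*17 - -22*11)=-64, (-22*-37 - 1*17)=797; twice the area = |1854| = 1854; area = 927; answer 927
Stage 3: B2 = 927; threaded value p + q = 928; r = 28371; 28371 = 3 * 7^2 * 193; sigma = (1 + 3) * (1 + 7 + 49) * (1 + 193) = 4 * 57 * 194 = 44232; answer 44232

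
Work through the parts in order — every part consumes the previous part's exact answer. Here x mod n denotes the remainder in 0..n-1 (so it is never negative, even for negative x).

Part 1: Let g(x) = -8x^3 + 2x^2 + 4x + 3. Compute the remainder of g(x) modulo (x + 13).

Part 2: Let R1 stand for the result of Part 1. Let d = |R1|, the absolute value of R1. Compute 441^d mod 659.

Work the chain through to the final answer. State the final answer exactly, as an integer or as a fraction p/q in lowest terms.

402

Part 1: remainder = value at the root: -8*(-13)^3 + 2*(-13)^2 + 4*(-13)^1 + 3 = (17576) + (338) + (-52) + (3) = 17865; answer 17865
Part 2: R1 = 17865; d = 17865; squarings mod 659: 441^1=441, 441^2=76, 441^4=504, 441^8=301, 441^16=318, 441^32=297, 441^64=562, 441^128=183, 441^256=539, 441^512=561, 441^1024=378, 441^2048=540, 441^4096=322, 441^8192=221, 441^16384=75; 441^17865 = 441^1 * 441^8 * 441^64 * 441^128 * 441^256 * 441^1024 * 441^16384 = 402 (mod 659); answer 402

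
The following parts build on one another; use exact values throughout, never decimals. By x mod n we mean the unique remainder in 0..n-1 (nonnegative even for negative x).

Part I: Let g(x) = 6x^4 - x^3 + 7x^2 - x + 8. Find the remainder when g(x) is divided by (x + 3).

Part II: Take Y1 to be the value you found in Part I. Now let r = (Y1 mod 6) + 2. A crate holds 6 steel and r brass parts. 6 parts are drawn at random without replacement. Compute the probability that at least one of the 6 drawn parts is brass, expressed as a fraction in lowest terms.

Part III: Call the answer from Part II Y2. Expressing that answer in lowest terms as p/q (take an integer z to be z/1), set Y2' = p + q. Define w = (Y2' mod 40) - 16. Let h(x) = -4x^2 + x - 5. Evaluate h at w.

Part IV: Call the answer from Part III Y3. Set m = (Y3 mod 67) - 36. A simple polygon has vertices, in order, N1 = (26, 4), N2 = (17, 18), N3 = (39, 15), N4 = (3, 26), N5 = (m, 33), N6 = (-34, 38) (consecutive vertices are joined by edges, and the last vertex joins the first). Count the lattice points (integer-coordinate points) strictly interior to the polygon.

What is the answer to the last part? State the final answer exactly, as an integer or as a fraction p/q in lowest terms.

Part I: remainder = value at the root: 6*(-3)^4 - 1*(-3)^3 + 7*(-3)^2 - 1*(-3)^1 + 8 = (486) + (27) + (63) + (3) + (8) = 587; answer 587
Part II: Y1 = 587; r = 7; total draws C(13,6) = 1716; complement C(6,6) = 1; favorable 1716 - 1 = 1715; P = 1715/1716; answer 1715/1716
Part III: Y2 = 1715/1716; threaded value p + q = 3431; w = 15; -4*(15)^2 + 1*(15)^1 - 5 = (-900) + (15) + (-5) = -890; answer -890
Part IV: Y3 = -890; m = 12; cross terms: (26*18 - 17*4)=400, (17*15 - 39*18)=-447, (39*26 - 3*15)=969, (3*33 - 12*26)=-213, (12*38 - -34*33)=1578, (-34*4 - 26*38)=-1124; twice the area = |1163| = 1163; area = 1163/2; boundary points = 1 + 1 + 1 + 1 + 1 + 2 = 7; strictly interior points = area - boundary/2 + 1 = 579; answer 579

579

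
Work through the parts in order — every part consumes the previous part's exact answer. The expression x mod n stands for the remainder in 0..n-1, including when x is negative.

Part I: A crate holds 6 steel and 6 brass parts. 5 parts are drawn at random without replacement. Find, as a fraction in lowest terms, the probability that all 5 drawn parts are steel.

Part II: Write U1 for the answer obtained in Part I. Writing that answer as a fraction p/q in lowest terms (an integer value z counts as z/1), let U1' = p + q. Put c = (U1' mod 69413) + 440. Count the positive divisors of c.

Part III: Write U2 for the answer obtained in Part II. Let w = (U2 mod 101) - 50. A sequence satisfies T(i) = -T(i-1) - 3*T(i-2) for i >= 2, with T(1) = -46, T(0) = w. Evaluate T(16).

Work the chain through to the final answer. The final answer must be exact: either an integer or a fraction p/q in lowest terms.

281014

Part I: total draws C(12,5) = 792; favorable C(6,5) = 6; P = 1/132; answer 1/132
Part II: U1 = 1/132; threaded value p + q = 133; c = 573; 573 = 3 * 191; number of divisors = (1+1) * (1+1) = 4; answer 4
Part III: U2 = 4; w = -46; T(2) = -1*(-46) - 3*(-46) = 184; iterating: T(2)=184, T(3)=-46, T(4)=-506, T(5)=644, T(6)=874, T(7)=-2806, T(8)=184, T(9)=8234, T(10)=-8786, T(11)=-15916, T(12)=42274, T(13)=5474, T(14)=-132296, T(15)=115874, T(16)=281014; answer 281014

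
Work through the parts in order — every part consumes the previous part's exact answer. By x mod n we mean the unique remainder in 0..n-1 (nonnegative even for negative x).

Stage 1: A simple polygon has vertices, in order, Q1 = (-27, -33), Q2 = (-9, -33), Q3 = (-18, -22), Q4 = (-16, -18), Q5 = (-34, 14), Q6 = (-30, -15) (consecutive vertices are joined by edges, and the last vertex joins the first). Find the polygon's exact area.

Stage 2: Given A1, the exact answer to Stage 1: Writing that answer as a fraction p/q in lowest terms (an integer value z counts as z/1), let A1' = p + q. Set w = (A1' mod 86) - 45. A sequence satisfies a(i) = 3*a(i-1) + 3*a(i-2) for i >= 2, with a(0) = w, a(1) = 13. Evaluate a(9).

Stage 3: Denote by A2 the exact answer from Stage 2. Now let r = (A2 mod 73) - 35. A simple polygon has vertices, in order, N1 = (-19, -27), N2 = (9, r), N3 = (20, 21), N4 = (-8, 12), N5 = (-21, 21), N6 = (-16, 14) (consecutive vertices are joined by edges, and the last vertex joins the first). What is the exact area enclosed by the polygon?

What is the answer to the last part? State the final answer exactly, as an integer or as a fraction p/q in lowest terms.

1495

Stage 1: cross terms: (-27*-33 - -9*-33)=594, (-9*-22 - -18*-33)=-396, (-18*-18 - -16*-22)=-28, (-16*14 - -34*-18)=-836, (-34*-15 - -30*14)=930, (-30*-33 - -27*-15)=585; twice the area = |849| = 849; area = 849/2; answer 849/2
Stage 2: A1 = 849/2; threaded value p + q = 851; w = 32; a(2) = 3*(13) + 3*(32) = 135; iterating: a(2)=135, a(3)=444, a(4)=1737, a(5)=6543, a(6)=24840, a(7)=94149, a(8)=356967, a(9)=1353348; answer 1353348
Stage 3: A2 = 1353348; r = -34; cross terms: (-19*-34 - 9*-27)=889, (9*21 - 20*-34)=869, (20*12 - -8*21)=408, (-8*21 - -21*12)=84, (-21*14 - -16*21)=42, (-16*-27 - -19*14)=698; twice the area = |2990| = 2990; area = 1495; answer 1495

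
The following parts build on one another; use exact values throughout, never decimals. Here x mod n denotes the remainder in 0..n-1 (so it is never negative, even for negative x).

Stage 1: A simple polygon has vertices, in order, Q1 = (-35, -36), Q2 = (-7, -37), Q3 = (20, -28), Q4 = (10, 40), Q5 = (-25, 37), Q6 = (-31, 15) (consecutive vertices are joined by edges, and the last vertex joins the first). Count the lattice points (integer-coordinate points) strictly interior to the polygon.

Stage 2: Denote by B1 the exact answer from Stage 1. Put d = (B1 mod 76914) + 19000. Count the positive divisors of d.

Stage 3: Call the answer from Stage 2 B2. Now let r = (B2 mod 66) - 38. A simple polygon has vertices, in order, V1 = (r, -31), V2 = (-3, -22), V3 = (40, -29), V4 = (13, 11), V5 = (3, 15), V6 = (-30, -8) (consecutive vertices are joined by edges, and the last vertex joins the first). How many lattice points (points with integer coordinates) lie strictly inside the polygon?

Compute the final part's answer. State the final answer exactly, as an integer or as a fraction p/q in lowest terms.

1797

Stage 1: cross terms: (-35*-37 - -7*-36)=1043, (-7*-28 - 20*-37)=936, (20*40 - 10*-28)=1080, (10*37 - -25*40)=1370, (-25*15 - -31*37)=772, (-31*-36 - -35*15)=1641; twice the area = |6842| = 6842; area = 3421; boundary points = 1 + 9 + 2 + 1 + 2 + 1 = 16; strictly interior points = area - boundary/2 + 1 = 3414; answer 3414
Stage 2: B1 = 3414; d = 22414; 22414 = 2 * 7 * 1601; number of divisors = (1+1) * (1+1) * (1+1) = 8; answer 8
Stage 3: B2 = 8; r = -30; cross terms: (-30*-22 - -3*-31)=567, (-3*-29 - 40*-22)=967, (40*11 - 13*-29)=817, (13*15 - 3*11)=162, (3*-8 - -30*15)=426, (-30*-31 - -30*-8)=690; twice the area = |3629| = 3629; area = 3629/2; boundary points = 9 + 1 + 1 + 2 + 1 + 23 = 37; strictly interior points = area - boundary/2 + 1 = 1797; answer 1797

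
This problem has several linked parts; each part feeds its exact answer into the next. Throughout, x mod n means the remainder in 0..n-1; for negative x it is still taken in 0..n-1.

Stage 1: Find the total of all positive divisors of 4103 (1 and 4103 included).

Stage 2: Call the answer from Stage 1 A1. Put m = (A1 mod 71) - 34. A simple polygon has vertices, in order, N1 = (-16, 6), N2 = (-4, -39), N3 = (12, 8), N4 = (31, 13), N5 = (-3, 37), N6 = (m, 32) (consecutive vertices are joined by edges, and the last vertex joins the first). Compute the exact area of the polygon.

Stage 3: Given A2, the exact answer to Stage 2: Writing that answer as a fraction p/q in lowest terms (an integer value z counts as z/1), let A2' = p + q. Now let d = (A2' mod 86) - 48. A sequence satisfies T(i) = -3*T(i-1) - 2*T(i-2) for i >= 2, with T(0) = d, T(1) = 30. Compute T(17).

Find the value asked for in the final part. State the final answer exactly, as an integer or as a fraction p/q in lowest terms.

-1966020

Stage 1: 4103 = 11 * 373; sigma = (1 + 11) * (1 + 373) = 12 * 374 = 4488; answer 4488
Stage 2: A1 = 4488; m = -19; cross terms: (-16*-39 - -4*6)=648, (-4*8 - 12*-39)=436, (12*13 - 31*8)=-92, (31*37 - -3*13)=1186, (-3*32 - -19*37)=607, (-19*6 - -16*32)=398; twice the area = |3183| = 3183; area = 3183/2; answer 3183/2
Stage 3: A2 = 3183/2; threaded value p + q = 3185; d = -45; T(2) = -3*(30) - 2*(-45) = 0; iterating: T(2)=0, T(3)=-60, T(4)=180, T(5)=-420, T(6)=900, T(7)=-1860, T(8)=3780, T(9)=-7620, T(10)=15300, T(11)=-30660, T(12)=61380, T(13)=-122820, T(14)=245700, T(15)=-491460, T(16)=982980, T(17)=-1966020; answer -1966020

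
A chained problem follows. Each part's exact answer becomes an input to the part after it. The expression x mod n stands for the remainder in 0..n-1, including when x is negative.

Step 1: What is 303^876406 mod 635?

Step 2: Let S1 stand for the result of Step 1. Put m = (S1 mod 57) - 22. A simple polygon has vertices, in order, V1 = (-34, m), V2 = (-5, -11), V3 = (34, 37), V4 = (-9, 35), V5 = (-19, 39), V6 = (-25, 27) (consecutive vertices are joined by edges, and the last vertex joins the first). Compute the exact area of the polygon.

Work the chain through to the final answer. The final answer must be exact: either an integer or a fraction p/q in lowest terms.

Step 1: squarings mod 635: 303^1=303, 303^2=369, 303^4=271, 303^8=416, 303^16=336, 303^32=501, 303^64=176, 303^128=496, 303^256=271, 303^512=416, 303^1024=336, 303^2048=501, 303^4096=176, 303^8192=496, 303^16384=271, 303^32768=416, 303^65536=336, 303^131072=501, 303^262144=176, 303^524288=496; 303^876406 = 303^2 * 303^4 * 303^16 * 303^32 * 303^64 * 303^256 * 303^512 * 303^1024 * 303^2048 * 303^4096 * 303^16384 * 303^65536 * 303^262144 * 303^524288 = 199 (mod 635); answer 199
Step 2: S1 = 199; m = 6; cross terms: (-34*-11 - -5*6)=404, (-5*37 - 34*-11)=189, (34*35 - -9*37)=1523, (-9*39 - -19*35)=314, (-19*27 - -25*39)=462, (-25*6 - -34*27)=768; twice the area = |3660| = 3660; area = 1830; answer 1830

1830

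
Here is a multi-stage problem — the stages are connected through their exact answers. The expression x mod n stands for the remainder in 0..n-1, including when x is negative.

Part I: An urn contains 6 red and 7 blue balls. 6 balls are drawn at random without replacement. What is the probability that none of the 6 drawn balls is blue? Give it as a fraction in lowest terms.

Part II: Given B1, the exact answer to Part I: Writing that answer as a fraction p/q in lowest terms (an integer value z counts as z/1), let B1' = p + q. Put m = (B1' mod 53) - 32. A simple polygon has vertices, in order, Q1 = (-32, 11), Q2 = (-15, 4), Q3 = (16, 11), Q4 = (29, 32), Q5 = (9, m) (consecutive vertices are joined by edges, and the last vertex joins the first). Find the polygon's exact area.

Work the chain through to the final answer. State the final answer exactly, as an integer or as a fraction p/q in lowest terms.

859/2

Part I: total draws C(13,6) = 1716; favorable C(6,6) = 1; P = 1/1716; answer 1/1716
Part II: B1 = 1/1716; threaded value p + q = 1717; m = -11; cross terms: (-32*4 - -15*11)=37, (-15*11 - 16*4)=-229, (16*32 - 29*11)=193, (29*-11 - 9*32)=-607, (9*11 - -32*-11)=-253; twice the area = |-859| = 859; area = 859/2; answer 859/2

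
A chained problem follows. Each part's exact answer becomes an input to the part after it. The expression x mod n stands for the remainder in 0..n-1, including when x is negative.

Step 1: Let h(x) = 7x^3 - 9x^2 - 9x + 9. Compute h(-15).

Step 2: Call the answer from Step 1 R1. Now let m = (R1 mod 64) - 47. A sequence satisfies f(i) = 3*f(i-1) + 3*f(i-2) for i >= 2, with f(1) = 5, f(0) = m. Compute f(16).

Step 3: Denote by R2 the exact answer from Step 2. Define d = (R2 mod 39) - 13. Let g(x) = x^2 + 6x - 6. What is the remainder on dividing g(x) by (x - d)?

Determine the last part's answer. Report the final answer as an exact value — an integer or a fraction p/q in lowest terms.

385

Step 1: 7*(-15)^3 - 9*(-15)^2 - 9*(-15)^1 + 9 = (-23625) + (-2025) + (135) + (9) = -25506; answer -25506
Step 2: R1 = -25506; m = -17; f(2) = 3*(5) + 3*(-17) = -36; iterating: f(2)=-36, f(3)=-93, f(4)=-387, f(5)=-1440, f(6)=-5481, f(7)=-20763, f(8)=-78732, f(9)=-298485, f(10)=-1131651, f(11)=-4290408, f(12)=-16266177, f(13)=-61669755, f(14)=-233807796, f(15)=-886432653, f(16)=-3360721347; answer -3360721347
Step 3: R2 = -3360721347; d = 17; remainder = value at the root: 1*(17)^2 + 6*(17)^1 - 6 = (289) + (102) + (-6) = 385; answer 385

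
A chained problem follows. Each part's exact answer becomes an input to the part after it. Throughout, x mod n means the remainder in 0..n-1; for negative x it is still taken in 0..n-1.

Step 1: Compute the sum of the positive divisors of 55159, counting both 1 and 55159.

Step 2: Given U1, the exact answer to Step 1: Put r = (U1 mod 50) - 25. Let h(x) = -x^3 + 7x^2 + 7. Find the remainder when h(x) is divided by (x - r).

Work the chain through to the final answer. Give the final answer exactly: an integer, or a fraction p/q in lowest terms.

1303

Step 1: 55159 = 13 * 4243; sigma = (1 + 13) * (1 + 4243) = 14 * 4244 = 59416; answer 59416
Step 2: U1 = 59416; r = -9; remainder = value at the root: -1*(-9)^3 + 7*(-9)^2 + 7 = (729) + (567) + (7) = 1303; answer 1303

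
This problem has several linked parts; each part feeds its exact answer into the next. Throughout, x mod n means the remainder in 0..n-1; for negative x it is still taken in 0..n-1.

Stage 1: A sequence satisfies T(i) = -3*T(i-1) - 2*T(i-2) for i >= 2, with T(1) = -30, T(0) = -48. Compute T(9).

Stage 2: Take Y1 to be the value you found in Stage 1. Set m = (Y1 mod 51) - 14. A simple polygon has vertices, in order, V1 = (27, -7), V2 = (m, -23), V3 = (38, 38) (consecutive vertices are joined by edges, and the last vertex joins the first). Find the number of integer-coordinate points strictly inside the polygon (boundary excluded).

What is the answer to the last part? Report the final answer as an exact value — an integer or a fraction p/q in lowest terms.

360

Stage 1: T(2) = -3*(-30) - 2*(-48) = 186; iterating: T(2)=186, T(3)=-498, T(4)=1122, T(5)=-2370, T(6)=4866, T(7)=-9858, T(8)=19842, T(9)=-39810; answer -39810
Stage 2: Y1 = -39810; m = 7; cross terms: (27*-23 - 7*-7)=-572, (7*38 - 38*-23)=1140, (38*-7 - 27*38)=-1292; twice the area = |-724| = 724; area = 362; boundary points = 4 + 1 + 1 = 6; strictly interior points = area - boundary/2 + 1 = 360; answer 360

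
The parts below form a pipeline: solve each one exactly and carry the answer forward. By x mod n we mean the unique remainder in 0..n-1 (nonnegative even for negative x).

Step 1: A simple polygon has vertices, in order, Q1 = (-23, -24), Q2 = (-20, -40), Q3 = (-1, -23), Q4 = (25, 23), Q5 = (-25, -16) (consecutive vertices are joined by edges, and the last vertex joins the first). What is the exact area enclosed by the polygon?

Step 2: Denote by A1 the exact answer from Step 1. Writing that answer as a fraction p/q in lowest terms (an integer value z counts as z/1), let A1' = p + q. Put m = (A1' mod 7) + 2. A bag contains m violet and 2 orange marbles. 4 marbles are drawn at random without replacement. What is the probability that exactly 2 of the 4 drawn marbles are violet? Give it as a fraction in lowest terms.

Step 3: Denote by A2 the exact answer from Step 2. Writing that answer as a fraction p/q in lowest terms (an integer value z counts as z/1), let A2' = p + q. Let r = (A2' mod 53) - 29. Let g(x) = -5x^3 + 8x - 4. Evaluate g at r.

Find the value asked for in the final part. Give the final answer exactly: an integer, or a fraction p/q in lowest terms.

Step 1: cross terms: (-23*-40 - -20*-24)=440, (-20*-23 - -1*-40)=420, (-1*23 - 25*-23)=552, (25*-16 - -25*23)=175, (-25*-24 - -23*-16)=232; twice the area = |1819| = 1819; area = 1819/2; answer 1819/2
Step 2: A1 = 1819/2; threaded value p + q = 1821; m = 3; total draws C(5,4) = 5; favorable C(3,2)*C(2,2) = 3; P = 3/5; answer 3/5
Step 3: A2 = 3/5; threaded value p + q = 8; r = -21; -5*(-21)^3 + 8*(-21)^1 - 4 = (46305) + (-168) + (-4) = 46133; answer 46133

46133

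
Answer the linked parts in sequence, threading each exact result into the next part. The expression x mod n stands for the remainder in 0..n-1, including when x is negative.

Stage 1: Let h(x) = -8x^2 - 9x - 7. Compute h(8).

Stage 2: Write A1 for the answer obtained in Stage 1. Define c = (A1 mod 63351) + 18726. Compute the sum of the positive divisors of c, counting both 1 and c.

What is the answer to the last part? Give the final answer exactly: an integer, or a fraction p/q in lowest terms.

182952

Stage 1: -8*(8)^2 - 9*(8)^1 - 7 = (-512) + (-72) + (-7) = -591; answer -591
Stage 2: A1 = -591; c = 81486; 81486 = 2 * 3^4 * 503; sigma = (1 + 2) * (1 + 3 + 9 + 27 + 81) * (1 + 503) = 3 * 121 * 504 = 182952; answer 182952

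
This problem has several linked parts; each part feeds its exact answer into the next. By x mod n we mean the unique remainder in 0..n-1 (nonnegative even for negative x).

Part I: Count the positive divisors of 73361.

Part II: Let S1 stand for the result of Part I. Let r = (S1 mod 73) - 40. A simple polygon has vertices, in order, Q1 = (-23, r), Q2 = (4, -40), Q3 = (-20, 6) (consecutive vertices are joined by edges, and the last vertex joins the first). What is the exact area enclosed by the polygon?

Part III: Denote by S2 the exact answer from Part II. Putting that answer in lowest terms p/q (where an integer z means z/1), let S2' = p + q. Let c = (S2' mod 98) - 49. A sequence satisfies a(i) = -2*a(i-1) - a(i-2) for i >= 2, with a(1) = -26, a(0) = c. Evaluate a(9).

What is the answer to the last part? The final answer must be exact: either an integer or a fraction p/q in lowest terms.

Part I: 73361 is prime, so its only divisors are 1 and 73361; count = 2; answer 2
Part II: S1 = 2; r = -38; cross terms: (-23*-40 - 4*-38)=1072, (4*6 - -20*-40)=-776, (-20*-38 - -23*6)=898; twice the area = |1194| = 1194; area = 597; answer 597
Part III: S2 = 597; threaded value p + q = 598; c = -39; a(2) = -2*(-26) - 1*(-39) = 91; iterating: a(2)=91, a(3)=-156, a(4)=221, a(5)=-286, a(6)=351, a(7)=-416, a(8)=481, a(9)=-546; answer -546

-546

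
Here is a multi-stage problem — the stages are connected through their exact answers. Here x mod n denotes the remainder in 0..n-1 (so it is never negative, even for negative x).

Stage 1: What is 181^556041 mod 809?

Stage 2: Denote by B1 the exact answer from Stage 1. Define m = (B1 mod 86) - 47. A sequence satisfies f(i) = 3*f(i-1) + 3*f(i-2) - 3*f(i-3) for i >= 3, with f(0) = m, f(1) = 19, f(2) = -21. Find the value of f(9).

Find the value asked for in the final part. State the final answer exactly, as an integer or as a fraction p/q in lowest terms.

Stage 1: squarings mod 809: 181^1=181, 181^2=401, 181^4=619, 181^8=504, 181^16=799, 181^32=100, 181^64=292, 181^128=319, 181^256=636, 181^512=805, 181^1024=16, 181^2048=256, 181^4096=7, 181^8192=49, 181^16384=783, 181^32768=676, 181^65536=700, 181^131072=555, 181^262144=605, 181^524288=357; 181^556041 = 181^1 * 181^8 * 181^1024 * 181^2048 * 181^4096 * 181^8192 * 181^16384 * 181^524288 = 726 (mod 809); answer 726
Stage 2: B1 = 726; m = -9; f(3) = 3*(-21) + 3*(19) - 3*(-9) = 21; iterating: f(3)=21, f(4)=-57, f(5)=-45, f(6)=-369, f(7)=-1071, f(8)=-4185, f(9)=-14661; answer -14661

-14661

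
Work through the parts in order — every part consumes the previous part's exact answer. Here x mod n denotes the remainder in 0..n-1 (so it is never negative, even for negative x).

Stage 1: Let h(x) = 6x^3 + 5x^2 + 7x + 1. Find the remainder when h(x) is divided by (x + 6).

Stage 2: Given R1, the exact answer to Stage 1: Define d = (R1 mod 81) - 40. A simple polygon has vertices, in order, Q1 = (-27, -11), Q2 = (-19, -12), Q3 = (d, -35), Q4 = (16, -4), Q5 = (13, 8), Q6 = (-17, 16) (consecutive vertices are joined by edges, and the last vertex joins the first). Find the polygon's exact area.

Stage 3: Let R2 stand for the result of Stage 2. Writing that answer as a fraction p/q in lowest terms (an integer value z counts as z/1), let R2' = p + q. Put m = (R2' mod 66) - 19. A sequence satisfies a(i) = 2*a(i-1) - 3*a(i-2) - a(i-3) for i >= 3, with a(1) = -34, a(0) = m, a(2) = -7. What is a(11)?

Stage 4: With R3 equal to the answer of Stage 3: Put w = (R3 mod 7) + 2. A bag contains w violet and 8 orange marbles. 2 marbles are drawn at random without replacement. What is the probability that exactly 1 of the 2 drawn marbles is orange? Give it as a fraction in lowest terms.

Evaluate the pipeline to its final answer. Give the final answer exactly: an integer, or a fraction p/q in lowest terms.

20/39

Stage 1: remainder = value at the root: 6*(-6)^3 + 5*(-6)^2 + 7*(-6)^1 + 1 = (-1296) + (180) + (-42) + (1) = -1157; answer -1157
Stage 2: R1 = -1157; d = 18; cross terms: (-27*-12 - -19*-11)=115, (-19*-35 - 18*-12)=881, (18*-4 - 16*-35)=488, (16*8 - 13*-4)=180, (13*16 - -17*8)=344, (-17*-11 - -27*16)=619; twice the area = |2627| = 2627; area = 2627/2; answer 2627/2
Stage 3: R2 = 2627/2; threaded value p + q = 2629; m = 36; a(3) = 2*(-7) - 3*(-34) - 1*(36) = 52; iterating: a(3)=52, a(4)=159, a(5)=169, a(6)=-191, a(7)=-1048, a(8)=-1692, a(9)=-49, a(10)=6026, a(11)=13891; answer 13891
Stage 4: R3 = 13891; w = 5; total draws C(13,2) = 78; favorable C(8,1)*C(5,1) = 40; P = 20/39; answer 20/39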